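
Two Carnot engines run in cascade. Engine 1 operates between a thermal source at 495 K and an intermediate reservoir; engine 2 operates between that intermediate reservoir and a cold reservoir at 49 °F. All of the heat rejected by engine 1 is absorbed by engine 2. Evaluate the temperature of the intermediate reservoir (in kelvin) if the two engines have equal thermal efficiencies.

T_C = 49 °F → (49 − 32) × 5/9 = 9.44 °C = 282.59 K.
Equal efficiencies require 1 − T_m/T_H = 1 − T_C/T_m, i.e. T_m/T_H = T_C/T_m, so T_m = √(T_H·T_C) = √(495.00 × 282.59) = 374.0 K.

T_m ≈ 374.0 K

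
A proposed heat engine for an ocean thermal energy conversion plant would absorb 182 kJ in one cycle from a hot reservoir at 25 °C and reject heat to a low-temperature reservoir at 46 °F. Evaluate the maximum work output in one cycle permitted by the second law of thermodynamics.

W_max ≈ 10.5 kJ

T_H = 25 °C → 25 + 273.15 = 298.15 K.
T_C = 46 °F → (46 − 32) × 5/9 = 7.78 °C = 280.93 K.
The upper bound on efficiency is η_max = 1 − T_C/T_H = 1 − 280.93/298.15 = 0.0578.
W_max = η_max · Q_H = 0.0578 × 182 = 10.5 kJ.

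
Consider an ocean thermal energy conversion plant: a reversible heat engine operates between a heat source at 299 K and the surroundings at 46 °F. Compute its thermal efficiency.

T_C = 46 °F → (46 − 32) × 5/9 = 7.78 °C = 280.93 K.
For a reversible engine, η = 1 − T_C/T_H = 1 − 280.93/299.00 = 0.0604.

η ≈ 0.0604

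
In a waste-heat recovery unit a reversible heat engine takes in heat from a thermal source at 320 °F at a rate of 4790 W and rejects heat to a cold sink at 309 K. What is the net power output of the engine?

T_H = 320 °F → (320 − 32) × 5/9 = 160.00 °C = 433.15 K.
For a reversible engine, η = 1 − T_C/T_H = 1 − 309.00/433.15 = 0.2866.
W = η·Q_H = 0.2866 × 4790 = 1373 W.

Ẇ ≈ 1373 W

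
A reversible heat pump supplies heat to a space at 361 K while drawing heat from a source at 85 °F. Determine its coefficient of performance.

T_C = 85 °F → (85 − 32) × 5/9 = 29.44 °C = 302.59 K.
COP_HP = T_H/(T_H − T_C) = 361.00/(361.00 − 302.59) = 6.181.

COP_HP ≈ 6.181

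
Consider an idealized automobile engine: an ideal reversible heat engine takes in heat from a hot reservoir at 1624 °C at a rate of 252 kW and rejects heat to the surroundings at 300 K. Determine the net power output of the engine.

Ẇ ≈ 212 kW

T_H = 1624 °C → 1624 + 273.15 = 1897.15 K.
The Carnot efficiency is η = 1 − T_C/T_H = 1 − 300.00/1897.15 = 0.8419.
W = η·Q_H = 0.8419 × 252 = 212 kW.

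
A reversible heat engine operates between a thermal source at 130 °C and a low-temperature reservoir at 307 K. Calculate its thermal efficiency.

T_H = 130 °C → 130 + 273.15 = 403.15 K.
η_rev = 1 − T_C/T_H = 1 − 307.00/403.15 = 0.238.

η ≈ 0.238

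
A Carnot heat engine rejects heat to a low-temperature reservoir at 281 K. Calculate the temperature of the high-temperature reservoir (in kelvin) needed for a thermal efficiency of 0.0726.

From η = 1 − T_C/T_H, solving for T_H gives T_H = T_C/(1 − η) = 281.00/(1 − 0.0726) = 303.0 K.

T_H ≈ 303.0 K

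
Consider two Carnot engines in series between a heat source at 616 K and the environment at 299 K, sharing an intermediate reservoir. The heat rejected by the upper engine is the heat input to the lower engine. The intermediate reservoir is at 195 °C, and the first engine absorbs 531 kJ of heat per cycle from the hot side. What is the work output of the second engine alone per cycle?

T_m = 195 °C → 195 + 273.15 = 468.15 K.
Heat entering the second stage: Q_m = Q_H·(T_m/T_H) = 531 × 468.15/616.00 = 404 kJ.
Second-stage efficiency η₂ = 1 − T_C/T_m = 1 − 299.00/468.15 = 0.3613, so W₂ = η₂·Q_m = 146 kJ.

W₂ ≈ 146 kJ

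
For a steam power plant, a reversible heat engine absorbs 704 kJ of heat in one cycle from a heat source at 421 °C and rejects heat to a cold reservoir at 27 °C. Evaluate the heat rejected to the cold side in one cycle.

T_H = 421 °C → 421 + 273.15 = 694.15 K.
T_C = 27 °C → 27 + 273.15 = 300.15 K.
For a reversible engine, η = 1 − T_C/T_H = 1 − 300.15/694.15 = 0.5676.
For a reversible cycle Q_C/Q_H = T_C/T_H, so Q_C = 704 × 300.15/694.15 = 304 kJ.

Q_C ≈ 304 kJ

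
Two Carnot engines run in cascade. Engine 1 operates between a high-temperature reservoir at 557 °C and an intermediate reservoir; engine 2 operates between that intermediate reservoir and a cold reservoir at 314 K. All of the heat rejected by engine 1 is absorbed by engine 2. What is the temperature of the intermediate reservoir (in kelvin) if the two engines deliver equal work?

T_m ≈ 572 K

T_H = 557 °C → 557 + 273.15 = 830.15 K.
For reversible stages Q_m = Q_H·(T_m/T_H). Setting W₁ = Q_H(1 − T_m/T_H) equal to W₂ = Q_m(1 − T_C/T_m) = Q_H·(T_m − T_C)/T_H gives T_H − T_m = T_m − T_C, so T_m = (T_H + T_C)/2 = (830.15 + 314.00)/2 = 572 K.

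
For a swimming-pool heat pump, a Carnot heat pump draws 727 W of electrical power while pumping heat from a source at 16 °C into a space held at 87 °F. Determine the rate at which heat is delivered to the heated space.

Q̇_H ≈ 15200 W

T_H = 87 °F → (87 − 32) × 5/9 = 30.56 °C = 303.71 K.
T_C = 16 °C → 16 + 273.15 = 289.15 K.
The Carnot heat-pump COP is COP_HP = T_H/(T_H − T_C) = 303.71/14.56 = 20.8653.
Q_H = COP_HP · W = 20.8653 × 727 = 15200 W.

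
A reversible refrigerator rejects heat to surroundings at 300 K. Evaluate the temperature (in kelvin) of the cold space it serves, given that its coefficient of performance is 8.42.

T_C ≈ 268 K

COP_R = T_C/(T_H − T_C) ⇒ T_C = T_H·COP_R/(1 + COP_R) = 300.00 × 8.42/(1 + 8.42) = 268 K.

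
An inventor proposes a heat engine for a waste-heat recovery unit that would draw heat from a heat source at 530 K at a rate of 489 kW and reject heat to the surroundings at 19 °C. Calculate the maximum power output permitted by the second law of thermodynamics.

Ẇ_max ≈ 219 kW

T_C = 19 °C → 19 + 273.15 = 292.15 K.
The upper bound on efficiency is η_max = 1 − T_C/T_H = 1 − 292.15/530.00 = 0.4488.
W_max = η_max · Q_H = 0.4488 × 489 = 219 kW.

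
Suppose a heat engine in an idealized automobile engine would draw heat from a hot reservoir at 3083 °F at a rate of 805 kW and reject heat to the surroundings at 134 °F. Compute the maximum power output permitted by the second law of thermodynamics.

Ẇ_max ≈ 670 kW

T_H = 3083 °F → (3083 − 32) × 5/9 = 1695.00 °C = 1968.15 K.
T_C = 134 °F → (134 − 32) × 5/9 = 56.67 °C = 329.82 K.
By the Carnot theorem, η_max = 1 − T_C/T_H = 1 − 329.82/1968.15 = 0.8324.
W_max = η_max · Q_H = 0.8324 × 805 = 670 kW.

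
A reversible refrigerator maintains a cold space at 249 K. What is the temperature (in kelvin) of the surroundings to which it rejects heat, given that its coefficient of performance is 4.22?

COP_R = T_C/(T_H − T_C) ⇒ T_H = T_C·(1 + 1/COP_R) = 249.00 × (1 + 1/4.22) = 308.0 K.

T_H ≈ 308.0 K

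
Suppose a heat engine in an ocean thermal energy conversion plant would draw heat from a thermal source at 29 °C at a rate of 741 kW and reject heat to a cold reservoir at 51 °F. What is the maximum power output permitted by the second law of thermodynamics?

Ẇ_max ≈ 45.23 kW

T_H = 29 °C → 29 + 273.15 = 302.15 K.
T_C = 51 °F → (51 − 32) × 5/9 = 10.56 °C = 283.71 K.
No engine can exceed the Carnot limit: η_max = 1 − T_C/T_H = 1 − 283.71/302.15 = 0.0610.
W_max = η_max · Q_H = 0.0610 × 741 = 45.23 kW.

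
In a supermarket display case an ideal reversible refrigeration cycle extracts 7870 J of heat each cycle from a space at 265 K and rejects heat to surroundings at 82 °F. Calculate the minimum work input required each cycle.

W_in ≈ 1070 J

T_H = 82 °F → (82 − 32) × 5/9 = 27.78 °C = 300.93 K.
COP_R = T_C/(T_H − T_C) = 265.00/35.93 = 7.3759.
W = Q_C/COP_R = 7870/7.3759 = 1070 J.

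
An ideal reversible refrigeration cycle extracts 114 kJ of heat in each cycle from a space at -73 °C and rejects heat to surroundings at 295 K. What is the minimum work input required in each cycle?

W_in ≈ 54.0 kJ

T_C = -73 °C → -73 + 273.15 = 200.15 K.
COP_R = T_C/(T_H − T_C) = 200.15/94.85 = 2.1102.
W = Q_C/COP_R = 114/2.1102 = 54.0 kJ.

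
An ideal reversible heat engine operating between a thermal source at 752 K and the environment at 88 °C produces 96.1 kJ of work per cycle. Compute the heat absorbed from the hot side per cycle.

T_C = 88 °C → 88 + 273.15 = 361.15 K.
The Carnot efficiency is η = 1 − T_C/T_H = 1 − 361.15/752.00 = 0.5197.
Q_H = W/η = 96.1/0.5197 = 184.9 kJ.

Q_H ≈ 184.9 kJ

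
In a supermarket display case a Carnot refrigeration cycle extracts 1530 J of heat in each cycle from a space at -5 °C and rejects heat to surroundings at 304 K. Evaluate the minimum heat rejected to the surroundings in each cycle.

Q_H ≈ 1730 J

T_C = -5 °C → -5 + 273.15 = 268.15 K.
For a reversible cycle Q_H/Q_C = T_H/T_C, so Q_H = Q_C·T_H/T_C = 1530 × 304.00/268.15 = 1730 J.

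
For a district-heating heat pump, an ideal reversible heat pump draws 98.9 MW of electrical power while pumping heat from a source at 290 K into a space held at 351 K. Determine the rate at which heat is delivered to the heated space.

Q̇_H ≈ 569 MW

Reversible heating COP: COP_HP = T_H/(T_H − T_C) = 351.00/61.00 = 5.7541.
Q_H = COP_HP · W = 5.7541 × 98.9 = 569 MW.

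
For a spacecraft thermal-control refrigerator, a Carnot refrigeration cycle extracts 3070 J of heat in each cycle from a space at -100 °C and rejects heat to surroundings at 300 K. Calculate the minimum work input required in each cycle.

T_C = -100 °C → -100 + 273.15 = 173.15 K.
Carnot COP: COP_R = T_C/(T_H − T_C) = 173.15/126.85 = 1.3650.
W = Q_C/COP_R = 3070/1.3650 = 2249 J.

W_in ≈ 2249 J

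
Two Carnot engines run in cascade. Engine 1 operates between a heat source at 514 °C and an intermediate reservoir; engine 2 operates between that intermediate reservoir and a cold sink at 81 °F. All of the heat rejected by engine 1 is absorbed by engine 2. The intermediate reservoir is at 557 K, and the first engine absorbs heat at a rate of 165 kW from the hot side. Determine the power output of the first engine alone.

T_H = 514 °C → 514 + 273.15 = 787.15 K.
T_C = 81 °F → (81 − 32) × 5/9 = 27.22 °C = 300.37 K.
First-stage efficiency η₁ = 1 − T_m/T_H = 1 − 557.00/787.15 = 0.2924.
W₁ = η₁·Q_H = 0.2924 × 165 = 48.2 kW.

Ẇ₁ ≈ 48.2 kW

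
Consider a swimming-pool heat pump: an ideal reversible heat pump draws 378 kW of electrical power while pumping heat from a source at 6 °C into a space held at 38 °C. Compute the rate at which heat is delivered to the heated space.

T_H = 38 °C → 38 + 273.15 = 311.15 K.
T_C = 6 °C → 6 + 273.15 = 279.15 K.
The Carnot heat-pump COP is COP_HP = T_H/(T_H − T_C) = 311.15/32.00 = 9.7234.
Q_H = COP_HP · W = 9.7234 × 378 = 3680 kW.

Q̇_H ≈ 3680 kW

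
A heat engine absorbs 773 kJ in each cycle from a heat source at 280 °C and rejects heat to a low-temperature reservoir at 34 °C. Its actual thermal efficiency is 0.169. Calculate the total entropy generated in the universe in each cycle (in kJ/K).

ΔS_univ ≈ 0.694 kJ/K

T_H = 280 °C → 280 + 273.15 = 553.15 K.
T_C = 34 °C → 34 + 273.15 = 307.15 K.
W = η·Q_H = 0.169 × 773 = 130.6 kJ, so Q_C = Q_H − W = 642.4 kJ.
Reservoir entropy changes: ΔS_H = −Q_H/T_H = −773/553.15 = -1.397 kJ/K and ΔS_C = +Q_C/T_C = 642.4/307.15 = 2.091 kJ/K.
ΔS_univ = −Q_H/T_H + Q_C/T_C = 0.694 kJ/K (> 0, since η = 0.169 < η_Carnot = 0.445).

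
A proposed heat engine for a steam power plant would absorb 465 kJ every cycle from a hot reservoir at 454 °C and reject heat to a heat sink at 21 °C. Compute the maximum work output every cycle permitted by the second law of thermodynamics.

W_max ≈ 277 kJ

T_H = 454 °C → 454 + 273.15 = 727.15 K.
T_C = 21 °C → 21 + 273.15 = 294.15 K.
By the Carnot theorem, η_max = 1 − T_C/T_H = 1 − 294.15/727.15 = 0.5955.
W_max = η_max · Q_H = 0.5955 × 465 = 277 kJ.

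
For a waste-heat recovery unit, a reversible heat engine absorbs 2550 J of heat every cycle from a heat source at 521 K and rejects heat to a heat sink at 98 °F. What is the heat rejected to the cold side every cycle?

Q_C ≈ 1516 J

T_C = 98 °F → (98 − 32) × 5/9 = 36.67 °C = 309.82 K.
η_rev = 1 − T_C/T_H = 1 − 309.82/521.00 = 0.4053.
For a reversible cycle Q_C/Q_H = T_C/T_H, so Q_C = 2550 × 309.82/521.00 = 1516 J.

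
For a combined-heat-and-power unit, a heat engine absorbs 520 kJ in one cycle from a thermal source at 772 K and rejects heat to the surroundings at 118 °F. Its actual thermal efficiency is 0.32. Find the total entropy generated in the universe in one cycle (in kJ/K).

ΔS_univ ≈ 0.428 kJ/K

T_C = 118 °F → (118 − 32) × 5/9 = 47.78 °C = 320.93 K.
W = η·Q_H = 0.32 × 520 = 166.4 kJ, so Q_C = Q_H − W = 353.6 kJ.
Reservoir entropy changes: ΔS_H = −Q_H/T_H = −520/772.00 = -0.6736 kJ/K and ΔS_C = +Q_C/T_C = 353.6/320.93 = 1.102 kJ/K.
ΔS_univ = −Q_H/T_H + Q_C/T_C = 0.428 kJ/K (> 0, since η = 0.32 < η_Carnot = 0.584).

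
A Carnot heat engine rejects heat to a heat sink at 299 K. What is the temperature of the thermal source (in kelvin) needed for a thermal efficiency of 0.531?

From η = 1 − T_C/T_H, solving for T_H gives T_H = T_C/(1 − η) = 299.00/(1 − 0.531) = 638 K.

T_H ≈ 638 K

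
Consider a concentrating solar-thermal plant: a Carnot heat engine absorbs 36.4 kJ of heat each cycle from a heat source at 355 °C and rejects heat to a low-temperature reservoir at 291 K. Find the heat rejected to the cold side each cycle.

Q_C ≈ 16.9 kJ

T_H = 355 °C → 355 + 273.15 = 628.15 K.
For a reversible engine, η = 1 − T_C/T_H = 1 − 291.00/628.15 = 0.5367.
For a reversible cycle Q_C/Q_H = T_C/T_H, so Q_C = 36.4 × 291.00/628.15 = 16.9 kJ.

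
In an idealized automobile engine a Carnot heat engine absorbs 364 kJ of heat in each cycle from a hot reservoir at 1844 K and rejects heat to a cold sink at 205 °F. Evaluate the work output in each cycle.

T_C = 205 °F → (205 − 32) × 5/9 = 96.11 °C = 369.26 K.
η_rev = 1 − T_C/T_H = 1 − 369.26/1844.00 = 0.7997.
W = η·Q_H = 0.7997 × 364 = 291 kJ.

W ≈ 291 kJ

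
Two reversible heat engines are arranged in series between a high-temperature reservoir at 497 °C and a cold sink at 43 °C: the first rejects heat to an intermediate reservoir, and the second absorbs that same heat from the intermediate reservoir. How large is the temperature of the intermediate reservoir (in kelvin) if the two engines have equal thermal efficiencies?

T_m ≈ 493.4 K

T_H = 497 °C → 497 + 273.15 = 770.15 K.
T_C = 43 °C → 43 + 273.15 = 316.15 K.
Equal efficiencies require 1 − T_m/T_H = 1 − T_C/T_m, i.e. T_m/T_H = T_C/T_m, so T_m = √(T_H·T_C) = √(770.15 × 316.15) = 493.4 K.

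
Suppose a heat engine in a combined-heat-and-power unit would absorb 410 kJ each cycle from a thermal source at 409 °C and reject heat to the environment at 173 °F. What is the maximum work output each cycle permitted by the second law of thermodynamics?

W_max ≈ 198.7 kJ

T_H = 409 °C → 409 + 273.15 = 682.15 K.
T_C = 173 °F → (173 − 32) × 5/9 = 78.33 °C = 351.48 K.
By the Carnot theorem, η_max = 1 − T_C/T_H = 1 − 351.48/682.15 = 0.4847.
W_max = η_max · Q_H = 0.4847 × 410 = 198.7 kJ.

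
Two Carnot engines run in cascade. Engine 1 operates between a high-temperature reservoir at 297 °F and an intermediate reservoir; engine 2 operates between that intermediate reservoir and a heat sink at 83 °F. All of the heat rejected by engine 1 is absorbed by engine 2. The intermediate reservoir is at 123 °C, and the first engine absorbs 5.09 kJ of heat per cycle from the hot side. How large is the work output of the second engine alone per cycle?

T_H = 297 °F → (297 − 32) × 5/9 = 147.22 °C = 420.37 K.
T_C = 83 °F → (83 − 32) × 5/9 = 28.33 °C = 301.48 K.
T_m = 123 °C → 123 + 273.15 = 396.15 K.
Heat entering the second stage: Q_m = Q_H·(T_m/T_H) = 5.09 × 396.15/420.37 = 4.797 kJ.
Second-stage efficiency η₂ = 1 − T_C/T_m = 1 − 301.48/396.15 = 0.2390, so W₂ = η₂·Q_m = 1.146 kJ.

W₂ ≈ 1.146 kJ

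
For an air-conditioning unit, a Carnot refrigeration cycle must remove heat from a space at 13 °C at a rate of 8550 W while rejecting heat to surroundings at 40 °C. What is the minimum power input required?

Ẇ_in ≈ 806.7 W

T_H = 40 °C → 40 + 273.15 = 313.15 K.
T_C = 13 °C → 13 + 273.15 = 286.15 K.
The reversible coefficient of performance is COP_R = T_C/(T_H − T_C) = 286.15/27.00 = 10.5981.
W = Q_C/COP_R = 8550/10.5981 = 806.7 W.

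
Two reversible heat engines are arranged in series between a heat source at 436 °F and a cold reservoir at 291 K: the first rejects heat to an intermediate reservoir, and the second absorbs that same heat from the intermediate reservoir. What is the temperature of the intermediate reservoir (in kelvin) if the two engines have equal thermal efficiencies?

T_H = 436 °F → (436 − 32) × 5/9 = 224.44 °C = 497.59 K.
Equal efficiencies require 1 − T_m/T_H = 1 − T_C/T_m, i.e. T_m/T_H = T_C/T_m, so T_m = √(T_H·T_C) = √(497.59 × 291.00) = 380.5 K.

T_m ≈ 380.5 K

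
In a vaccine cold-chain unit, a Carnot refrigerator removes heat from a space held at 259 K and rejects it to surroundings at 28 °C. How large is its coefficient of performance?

COP_R ≈ 6.14

T_H = 28 °C → 28 + 273.15 = 301.15 K.
Carnot COP: COP_R = T_C/(T_H − T_C) = 259.00/(301.15 − 259.00) = 6.14.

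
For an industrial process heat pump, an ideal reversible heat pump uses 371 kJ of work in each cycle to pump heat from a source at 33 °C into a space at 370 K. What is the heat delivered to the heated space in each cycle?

Q_H ≈ 2150 kJ

T_C = 33 °C → 33 + 273.15 = 306.15 K.
COP_HP = T_H/(T_H − T_C) = 370.00/63.85 = 5.7948.
Q_H = COP_HP · W = 5.7948 × 371 = 2150 kJ.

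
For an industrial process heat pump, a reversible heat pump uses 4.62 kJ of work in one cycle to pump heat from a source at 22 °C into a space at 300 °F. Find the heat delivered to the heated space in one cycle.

T_H = 300 °F → (300 − 32) × 5/9 = 148.89 °C = 422.04 K.
T_C = 22 °C → 22 + 273.15 = 295.15 K.
For a reversible heat pump, COP_HP = T_H/(T_H − T_C) = 422.04/126.89 = 3.3261.
Q_H = COP_HP · W = 3.3261 × 4.62 = 15.4 kJ.

Q_H ≈ 15.4 kJ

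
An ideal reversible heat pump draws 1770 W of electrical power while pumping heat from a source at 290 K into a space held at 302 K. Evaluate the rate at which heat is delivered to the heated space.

Q̇_H ≈ 44500 W

COP_HP = T_H/(T_H − T_C) = 302.00/12.00 = 25.1667.
Q_H = COP_HP · W = 25.1667 × 1770 = 44500 W.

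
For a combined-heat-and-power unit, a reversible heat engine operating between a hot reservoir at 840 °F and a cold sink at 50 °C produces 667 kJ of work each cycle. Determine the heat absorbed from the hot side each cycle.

T_H = 840 °F → (840 − 32) × 5/9 = 448.89 °C = 722.04 K.
T_C = 50 °C → 50 + 273.15 = 323.15 K.
Since the cycle is reversible, η = 1 − T_C/T_H = 1 − 323.15/722.04 = 0.5524.
Q_H = W/η = 667/0.5524 = 1210 kJ.

Q_H ≈ 1210 kJ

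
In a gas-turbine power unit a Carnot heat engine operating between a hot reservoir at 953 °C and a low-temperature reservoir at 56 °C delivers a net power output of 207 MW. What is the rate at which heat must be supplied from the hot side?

Q̇_H ≈ 283 MW

T_H = 953 °C → 953 + 273.15 = 1226.15 K.
T_C = 56 °C → 56 + 273.15 = 329.15 K.
The Carnot efficiency is η = 1 − T_C/T_H = 1 − 329.15/1226.15 = 0.7316.
Q_H = W/η = 207/0.7316 = 283 MW.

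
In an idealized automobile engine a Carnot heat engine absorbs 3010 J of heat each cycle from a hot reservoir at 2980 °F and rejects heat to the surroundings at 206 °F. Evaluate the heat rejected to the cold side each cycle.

Q_C ≈ 582.5 J

T_H = 2980 °F → (2980 − 32) × 5/9 = 1637.78 °C = 1910.93 K.
T_C = 206 °F → (206 − 32) × 5/9 = 96.67 °C = 369.82 K.
The Carnot efficiency is η = 1 − T_C/T_H = 1 − 369.82/1910.93 = 0.8065.
For a reversible cycle Q_C/Q_H = T_C/T_H, so Q_C = 3010 × 369.82/1910.93 = 582.5 J.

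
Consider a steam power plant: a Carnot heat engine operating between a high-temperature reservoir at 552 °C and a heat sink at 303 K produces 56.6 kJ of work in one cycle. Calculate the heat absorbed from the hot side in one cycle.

Q_H ≈ 89.44 kJ

T_H = 552 °C → 552 + 273.15 = 825.15 K.
η_rev = 1 − T_C/T_H = 1 − 303.00/825.15 = 0.6328.
Q_H = W/η = 56.6/0.6328 = 89.44 kJ.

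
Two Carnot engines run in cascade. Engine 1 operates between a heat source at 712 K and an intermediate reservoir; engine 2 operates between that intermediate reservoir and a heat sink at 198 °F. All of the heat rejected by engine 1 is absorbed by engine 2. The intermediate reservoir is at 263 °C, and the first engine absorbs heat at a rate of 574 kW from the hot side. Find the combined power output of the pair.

Ẇ_total ≈ 279 kW

T_C = 198 °F → (198 − 32) × 5/9 = 92.22 °C = 365.37 K.
Two reversible stages in series are equivalent to a single Carnot engine between T_H and T_C, so η_total = 1 − T_C/T_H = 1 − 365.37/712.00 = 0.4868.
W_total = η_total · Q_H = 0.4868 × 574 = 279 kW.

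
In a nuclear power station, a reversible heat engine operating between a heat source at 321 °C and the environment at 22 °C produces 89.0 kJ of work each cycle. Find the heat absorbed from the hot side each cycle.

Q_H ≈ 176.9 kJ

T_H = 321 °C → 321 + 273.15 = 594.15 K.
T_C = 22 °C → 22 + 273.15 = 295.15 K.
η_rev = 1 − T_C/T_H = 1 − 295.15/594.15 = 0.5032.
Q_H = W/η = 89.0/0.5032 = 176.9 kJ.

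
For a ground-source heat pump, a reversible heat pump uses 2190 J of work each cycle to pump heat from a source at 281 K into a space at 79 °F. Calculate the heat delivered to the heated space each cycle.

Q_H ≈ 35900 J

T_H = 79 °F → (79 − 32) × 5/9 = 26.11 °C = 299.26 K.
COP_HP = T_H/(T_H − T_C) = 299.26/18.26 = 16.3879.
Q_H = COP_HP · W = 16.3879 × 2190 = 35900 J.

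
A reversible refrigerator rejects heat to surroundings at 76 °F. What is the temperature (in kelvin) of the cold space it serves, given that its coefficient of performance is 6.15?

T_C ≈ 256.0 K

T_H = 76 °F → (76 − 32) × 5/9 = 24.44 °C = 297.59 K.
COP_R = T_C/(T_H − T_C) ⇒ T_C = T_H·COP_R/(1 + COP_R) = 297.59 × 6.15/(1 + 6.15) = 256.0 K.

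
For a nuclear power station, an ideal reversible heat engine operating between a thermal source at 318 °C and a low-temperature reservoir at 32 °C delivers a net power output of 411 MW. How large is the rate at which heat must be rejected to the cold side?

T_H = 318 °C → 318 + 273.15 = 591.15 K.
T_C = 32 °C → 32 + 273.15 = 305.15 K.
The Carnot efficiency is η = 1 − T_C/T_H = 1 − 305.15/591.15 = 0.4838.
Since Q_C/Q_H = T_C/T_H and Q_H = W/η, Q_C = W·T_C/(T_H − T_C) = 411 × 305.15/286.00 = 438.5 MW.

Q̇_C ≈ 438.5 MW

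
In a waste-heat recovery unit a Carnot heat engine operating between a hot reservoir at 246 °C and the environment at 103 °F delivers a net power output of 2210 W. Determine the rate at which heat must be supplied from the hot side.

T_H = 246 °C → 246 + 273.15 = 519.15 K.
T_C = 103 °F → (103 − 32) × 5/9 = 39.44 °C = 312.59 K.
Since the cycle is reversible, η = 1 − T_C/T_H = 1 − 312.59/519.15 = 0.3979.
Q_H = W/η = 2210/0.3979 = 5550 W.

Q̇_H ≈ 5550 W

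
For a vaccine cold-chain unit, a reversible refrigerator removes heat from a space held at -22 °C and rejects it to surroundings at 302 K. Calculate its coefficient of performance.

COP_R ≈ 4.94

T_C = -22 °C → -22 + 273.15 = 251.15 K.
For a reversible refrigerator, COP_R = T_C/(T_H − T_C) = 251.15/(302.00 − 251.15) = 4.94.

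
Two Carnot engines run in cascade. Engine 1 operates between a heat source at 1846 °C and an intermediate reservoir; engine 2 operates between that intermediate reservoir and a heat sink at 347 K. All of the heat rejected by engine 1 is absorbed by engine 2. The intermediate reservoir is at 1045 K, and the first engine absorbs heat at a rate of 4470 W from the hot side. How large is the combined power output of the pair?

T_H = 1846 °C → 1846 + 273.15 = 2119.15 K.
Two reversible stages in series are equivalent to a single Carnot engine between T_H and T_C, so η_total = 1 − T_C/T_H = 1 − 347.00/2119.15 = 0.8363.
W_total = η_total · Q_H = 0.8363 × 4470 = 3738 W.

Ẇ_total ≈ 3738 W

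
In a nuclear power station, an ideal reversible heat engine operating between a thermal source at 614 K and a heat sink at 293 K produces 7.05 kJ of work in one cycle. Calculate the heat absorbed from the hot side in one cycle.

For a reversible engine, η = 1 − T_C/T_H = 1 − 293.00/614.00 = 0.5228.
Q_H = W/η = 7.05/0.5228 = 13.5 kJ.

Q_H ≈ 13.5 kJ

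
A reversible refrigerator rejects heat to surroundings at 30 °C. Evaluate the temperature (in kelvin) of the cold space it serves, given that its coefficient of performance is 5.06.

T_C ≈ 253.1 K

T_H = 30 °C → 30 + 273.15 = 303.15 K.
COP_R = T_C/(T_H − T_C) ⇒ T_C = T_H·COP_R/(1 + COP_R) = 303.15 × 5.06/(1 + 5.06) = 253.1 K.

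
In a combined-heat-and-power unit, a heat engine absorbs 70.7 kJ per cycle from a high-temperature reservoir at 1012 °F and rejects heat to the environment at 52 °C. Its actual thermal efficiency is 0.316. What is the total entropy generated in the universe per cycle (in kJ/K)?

T_H = 1012 °F → (1012 − 32) × 5/9 = 544.44 °C = 817.59 K.
T_C = 52 °C → 52 + 273.15 = 325.15 K.
W = η·Q_H = 0.316 × 70.7 = 22.34 kJ, so Q_C = Q_H − W = 48.36 kJ.
Entropy balance on the reservoirs: −Q_H/T_H = -0.08647 kJ/K, +Q_C/T_C = 0.1487 kJ/K.
ΔS_univ = −Q_H/T_H + Q_C/T_C = 0.0623 kJ/K (> 0, since η = 0.316 < η_Carnot = 0.602).

ΔS_univ ≈ 0.0623 kJ/K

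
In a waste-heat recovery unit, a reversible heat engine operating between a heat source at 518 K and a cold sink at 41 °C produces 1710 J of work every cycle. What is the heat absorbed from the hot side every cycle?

T_C = 41 °C → 41 + 273.15 = 314.15 K.
Since the cycle is reversible, η = 1 − T_C/T_H = 1 − 314.15/518.00 = 0.3935.
Q_H = W/η = 1710/0.3935 = 4345 J.

Q_H ≈ 4345 J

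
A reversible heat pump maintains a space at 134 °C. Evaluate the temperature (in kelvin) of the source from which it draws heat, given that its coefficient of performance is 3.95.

T_C ≈ 304 K

T_H = 134 °C → 134 + 273.15 = 407.15 K.
COP_HP = T_H/(T_H − T_C) ⇒ T_C = T_H·(COP_HP − 1)/COP_HP = 407.15 × (3.95 − 1)/3.95 = 304 K.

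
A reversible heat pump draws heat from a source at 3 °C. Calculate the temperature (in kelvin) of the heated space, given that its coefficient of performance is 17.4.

T_C = 3 °C → 3 + 273.15 = 276.15 K.
COP_HP = T_H/(T_H − T_C) ⇒ T_H = T_C·COP_HP/(COP_HP − 1) = 276.15 × 17.4/(17.4 − 1) = 293 K.

T_H ≈ 293 K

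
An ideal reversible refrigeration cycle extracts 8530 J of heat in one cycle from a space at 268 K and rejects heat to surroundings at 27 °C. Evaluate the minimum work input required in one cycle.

T_H = 27 °C → 27 + 273.15 = 300.15 K.
For a reversible refrigerator, COP_R = T_C/(T_H − T_C) = 268.00/32.15 = 8.3359.
W = Q_C/COP_R = 8530/8.3359 = 1020 J.

W_in ≈ 1020 J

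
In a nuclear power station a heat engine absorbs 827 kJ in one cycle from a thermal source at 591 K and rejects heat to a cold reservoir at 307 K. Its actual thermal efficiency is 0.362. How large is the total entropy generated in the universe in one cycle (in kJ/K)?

W = η·Q_H = 0.362 × 827 = 299.4 kJ, so Q_C = Q_H − W = 527.6 kJ.
The hot reservoir loses entropy Q_H/T_H = 827/591.00 = 1.399 kJ/K; the cold reservoir gains Q_C/T_C = 527.6/307.00 = 1.719 kJ/K.
ΔS_univ = −Q_H/T_H + Q_C/T_C = 0.319 kJ/K (> 0, since η = 0.362 < η_Carnot = 0.481).

ΔS_univ ≈ 0.319 kJ/K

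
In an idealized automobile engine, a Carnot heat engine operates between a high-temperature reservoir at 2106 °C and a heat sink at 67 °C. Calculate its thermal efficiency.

T_H = 2106 °C → 2106 + 273.15 = 2379.15 K.
T_C = 67 °C → 67 + 273.15 = 340.15 K.
η_rev = 1 − T_C/T_H = 1 − 340.15/2379.15 = 0.857.

η ≈ 0.857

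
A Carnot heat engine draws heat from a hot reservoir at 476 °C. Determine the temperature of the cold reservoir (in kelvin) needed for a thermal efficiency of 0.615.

T_H = 476 °C → 476 + 273.15 = 749.15 K.
From η = 1 − T_C/T_H, T_C = T_H·(1 − η) = 749.15 × (1 − 0.615) = 288 K.

T_C ≈ 288 K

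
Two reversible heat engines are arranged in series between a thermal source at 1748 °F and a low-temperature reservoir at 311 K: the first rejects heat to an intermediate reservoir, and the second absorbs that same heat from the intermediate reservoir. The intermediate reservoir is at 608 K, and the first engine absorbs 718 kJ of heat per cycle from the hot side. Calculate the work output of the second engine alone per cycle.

T_H = 1748 °F → (1748 − 32) × 5/9 = 953.33 °C = 1226.48 K.
Heat entering the second stage: Q_m = Q_H·(T_m/T_H) = 718 × 608.00/1226.48 = 356 kJ.
Second-stage efficiency η₂ = 1 − T_C/T_m = 1 − 311.00/608.00 = 0.4885, so W₂ = η₂·Q_m = 174 kJ.

W₂ ≈ 174 kJ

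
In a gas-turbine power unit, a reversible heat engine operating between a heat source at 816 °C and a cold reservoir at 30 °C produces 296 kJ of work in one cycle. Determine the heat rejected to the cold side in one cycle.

T_H = 816 °C → 816 + 273.15 = 1089.15 K.
T_C = 30 °C → 30 + 273.15 = 303.15 K.
Since the cycle is reversible, η = 1 − T_C/T_H = 1 − 303.15/1089.15 = 0.7217.
Since Q_C/Q_H = T_C/T_H and Q_H = W/η, Q_C = W·T_C/(T_H − T_C) = 296 × 303.15/786.00 = 114 kJ.

Q_C ≈ 114 kJ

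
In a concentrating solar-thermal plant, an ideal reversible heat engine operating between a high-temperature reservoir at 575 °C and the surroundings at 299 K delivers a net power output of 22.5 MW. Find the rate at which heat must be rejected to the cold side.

Q̇_C ≈ 12.25 MW

T_H = 575 °C → 575 + 273.15 = 848.15 K.
The Carnot efficiency is η = 1 − T_C/T_H = 1 − 299.00/848.15 = 0.6475.
Since Q_C/Q_H = T_C/T_H and Q_H = W/η, Q_C = W·T_C/(T_H − T_C) = 22.5 × 299.00/549.15 = 12.25 MW.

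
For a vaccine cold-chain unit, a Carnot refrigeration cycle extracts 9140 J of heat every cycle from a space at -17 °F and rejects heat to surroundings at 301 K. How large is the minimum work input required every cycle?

W_in ≈ 2047 J

T_C = -17 °F → (-17 − 32) × 5/9 = -27.22 °C = 245.93 K.
For a reversible refrigerator, COP_R = T_C/(T_H − T_C) = 245.93/55.07 = 4.4656.
W = Q_C/COP_R = 9140/4.4656 = 2047 J.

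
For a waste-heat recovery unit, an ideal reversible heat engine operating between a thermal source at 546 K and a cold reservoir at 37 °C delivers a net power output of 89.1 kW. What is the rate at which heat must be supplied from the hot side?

T_C = 37 °C → 37 + 273.15 = 310.15 K.
For a reversible engine, η = 1 − T_C/T_H = 1 − 310.15/546.00 = 0.4320.
Q_H = W/η = 89.1/0.4320 = 206.3 kW.

Q̇_H ≈ 206.3 kW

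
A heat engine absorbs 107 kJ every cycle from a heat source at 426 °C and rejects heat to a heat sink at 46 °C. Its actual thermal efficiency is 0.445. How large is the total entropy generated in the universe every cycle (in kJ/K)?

T_H = 426 °C → 426 + 273.15 = 699.15 K.
T_C = 46 °C → 46 + 273.15 = 319.15 K.
W = η·Q_H = 0.445 × 107 = 47.62 kJ, so Q_C = Q_H − W = 59.38 kJ.
Entropy balance on the reservoirs: −Q_H/T_H = -0.1530 kJ/K, +Q_C/T_C = 0.1861 kJ/K.
ΔS_univ = −Q_H/T_H + Q_C/T_C = 0.0330 kJ/K (> 0, since η = 0.445 < η_Carnot = 0.544).

ΔS_univ ≈ 0.0330 kJ/K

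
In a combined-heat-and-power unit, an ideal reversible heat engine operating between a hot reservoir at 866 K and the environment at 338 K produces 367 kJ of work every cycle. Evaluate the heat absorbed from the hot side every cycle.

Carnot efficiency: η = 1 − T_C/T_H = 1 − 338.00/866.00 = 0.6097.
Q_H = W/η = 367/0.6097 = 601.9 kJ.

Q_H ≈ 601.9 kJ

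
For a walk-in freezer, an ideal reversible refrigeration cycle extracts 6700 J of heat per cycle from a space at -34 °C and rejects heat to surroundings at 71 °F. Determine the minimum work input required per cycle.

W_in ≈ 1560 J

T_H = 71 °F → (71 − 32) × 5/9 = 21.67 °C = 294.82 K.
T_C = -34 °C → -34 + 273.15 = 239.15 K.
COP_R = T_C/(T_H − T_C) = 239.15/55.67 = 4.2961.
W = Q_C/COP_R = 6700/4.2961 = 1560 J.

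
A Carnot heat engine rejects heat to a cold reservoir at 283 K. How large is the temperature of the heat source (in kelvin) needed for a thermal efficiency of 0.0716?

T_H ≈ 305 K

From η = 1 − T_C/T_H, solving for T_H gives T_H = T_C/(1 − η) = 283.00/(1 − 0.0716) = 305 K.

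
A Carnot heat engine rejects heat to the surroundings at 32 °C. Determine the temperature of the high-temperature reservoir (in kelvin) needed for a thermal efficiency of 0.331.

T_C = 32 °C → 32 + 273.15 = 305.15 K.
From η = 1 − T_C/T_H, solving for T_H gives T_H = T_C/(1 − η) = 305.15/(1 − 0.331) = 456 K.

T_H ≈ 456 K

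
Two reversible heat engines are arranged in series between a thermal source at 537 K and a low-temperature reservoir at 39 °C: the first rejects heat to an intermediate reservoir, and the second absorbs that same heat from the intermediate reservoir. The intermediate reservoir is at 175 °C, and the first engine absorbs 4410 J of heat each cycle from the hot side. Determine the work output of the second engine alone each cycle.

W₂ ≈ 1117 J

T_C = 39 °C → 39 + 273.15 = 312.15 K.
T_m = 175 °C → 175 + 273.15 = 448.15 K.
Heat entering the second stage: Q_m = Q_H·(T_m/T_H) = 4410 × 448.15/537.00 = 3680 J.
Second-stage efficiency η₂ = 1 − T_C/T_m = 1 − 312.15/448.15 = 0.3035, so W₂ = η₂·Q_m = 1117 J.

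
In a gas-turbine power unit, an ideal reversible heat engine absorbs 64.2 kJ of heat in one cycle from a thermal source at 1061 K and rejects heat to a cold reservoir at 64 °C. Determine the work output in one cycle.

W ≈ 43.8 kJ

T_C = 64 °C → 64 + 273.15 = 337.15 K.
Since the cycle is reversible, η = 1 − T_C/T_H = 1 − 337.15/1061.00 = 0.6822.
W = η·Q_H = 0.6822 × 64.2 = 43.8 kJ.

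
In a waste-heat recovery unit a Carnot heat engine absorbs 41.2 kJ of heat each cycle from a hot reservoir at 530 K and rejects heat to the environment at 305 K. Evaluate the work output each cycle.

W ≈ 17.5 kJ

Since the cycle is reversible, η = 1 − T_C/T_H = 1 − 305.00/530.00 = 0.4245.
W = η·Q_H = 0.4245 × 41.2 = 17.5 kJ.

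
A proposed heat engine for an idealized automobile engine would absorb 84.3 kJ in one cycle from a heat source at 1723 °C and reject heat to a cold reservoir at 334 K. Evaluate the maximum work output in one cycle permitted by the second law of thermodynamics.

T_H = 1723 °C → 1723 + 273.15 = 1996.15 K.
By the Carnot theorem, η_max = 1 − T_C/T_H = 1 − 334.00/1996.15 = 0.8327.
W_max = η_max · Q_H = 0.8327 × 84.3 = 70.2 kJ.

W_max ≈ 70.2 kJ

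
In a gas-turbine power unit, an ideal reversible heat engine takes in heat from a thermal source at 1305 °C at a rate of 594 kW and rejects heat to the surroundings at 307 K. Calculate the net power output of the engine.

T_H = 1305 °C → 1305 + 273.15 = 1578.15 K.
Carnot efficiency: η = 1 − T_C/T_H = 1 − 307.00/1578.15 = 0.8055.
W = η·Q_H = 0.8055 × 594 = 478 kW.

Ẇ ≈ 478 kW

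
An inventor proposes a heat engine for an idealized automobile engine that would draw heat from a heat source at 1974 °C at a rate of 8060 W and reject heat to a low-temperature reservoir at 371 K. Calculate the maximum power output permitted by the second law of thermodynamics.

T_H = 1974 °C → 1974 + 273.15 = 2247.15 K.
The upper bound on efficiency is η_max = 1 − T_C/T_H = 1 − 371.00/2247.15 = 0.8349.
W_max = η_max · Q_H = 0.8349 × 8060 = 6729 W.

Ẇ_max ≈ 6729 W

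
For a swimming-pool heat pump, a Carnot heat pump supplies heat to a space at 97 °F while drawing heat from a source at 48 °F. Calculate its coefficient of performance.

T_H = 97 °F → (97 − 32) × 5/9 = 36.11 °C = 309.26 K.
T_C = 48 °F → (48 − 32) × 5/9 = 8.89 °C = 282.04 K.
For a reversible heat pump, COP_HP = T_H/(T_H − T_C) = 309.26/(309.26 − 282.04) = 11.36.

COP_HP ≈ 11.36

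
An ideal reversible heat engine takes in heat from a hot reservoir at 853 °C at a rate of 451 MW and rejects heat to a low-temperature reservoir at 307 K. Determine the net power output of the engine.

Ẇ ≈ 328 MW

T_H = 853 °C → 853 + 273.15 = 1126.15 K.
Carnot efficiency: η = 1 − T_C/T_H = 1 − 307.00/1126.15 = 0.7274.
W = η·Q_H = 0.7274 × 451 = 328 MW.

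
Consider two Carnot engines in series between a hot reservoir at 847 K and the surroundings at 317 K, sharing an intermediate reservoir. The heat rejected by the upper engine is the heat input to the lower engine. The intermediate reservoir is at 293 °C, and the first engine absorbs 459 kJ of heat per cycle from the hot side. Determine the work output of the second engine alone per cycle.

T_m = 293 °C → 293 + 273.15 = 566.15 K.
Heat entering the second stage: Q_m = Q_H·(T_m/T_H) = 459 × 566.15/847.00 = 307 kJ.
Second-stage efficiency η₂ = 1 − T_C/T_m = 1 − 317.00/566.15 = 0.4401, so W₂ = η₂·Q_m = 135 kJ.

W₂ ≈ 135 kJ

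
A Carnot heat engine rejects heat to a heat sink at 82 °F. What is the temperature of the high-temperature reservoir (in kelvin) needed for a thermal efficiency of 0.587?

T_C = 82 °F → (82 − 32) × 5/9 = 27.78 °C = 300.93 K.
From η = 1 − T_C/T_H, solving for T_H gives T_H = T_C/(1 − η) = 300.93/(1 − 0.587) = 729 K.

T_H ≈ 729 K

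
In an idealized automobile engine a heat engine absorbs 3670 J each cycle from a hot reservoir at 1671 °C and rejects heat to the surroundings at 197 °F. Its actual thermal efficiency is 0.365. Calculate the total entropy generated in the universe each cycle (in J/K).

T_H = 1671 °C → 1671 + 273.15 = 1944.15 K.
T_C = 197 °F → (197 − 32) × 5/9 = 91.67 °C = 364.82 K.
W = η·Q_H = 0.365 × 3670 = 1340 J, so Q_C = Q_H − W = 2330 J.
Entropy balance on the reservoirs: −Q_H/T_H = -1.888 J/K, +Q_C/T_C = 6.388 J/K.
ΔS_univ = −Q_H/T_H + Q_C/T_C = 4.50 J/K (> 0, since η = 0.365 < η_Carnot = 0.812).

ΔS_univ ≈ 4.50 J/K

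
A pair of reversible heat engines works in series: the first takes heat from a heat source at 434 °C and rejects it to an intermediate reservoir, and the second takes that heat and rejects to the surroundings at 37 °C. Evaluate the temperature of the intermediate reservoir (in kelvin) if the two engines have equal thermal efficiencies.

T_m ≈ 468.3 K

T_H = 434 °C → 434 + 273.15 = 707.15 K.
T_C = 37 °C → 37 + 273.15 = 310.15 K.
Equal efficiencies require 1 − T_m/T_H = 1 − T_C/T_m, i.e. T_m/T_H = T_C/T_m, so T_m = √(T_H·T_C) = √(707.15 × 310.15) = 468.3 K.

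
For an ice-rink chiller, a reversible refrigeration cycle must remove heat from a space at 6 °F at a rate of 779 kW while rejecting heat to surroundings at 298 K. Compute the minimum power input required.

Ẇ_in ≈ 118 kW

T_C = 6 °F → (6 − 32) × 5/9 = -14.44 °C = 258.71 K.
The reversible coefficient of performance is COP_R = T_C/(T_H − T_C) = 258.71/39.29 = 6.5838.
W = Q_C/COP_R = 779/6.5838 = 118 kW.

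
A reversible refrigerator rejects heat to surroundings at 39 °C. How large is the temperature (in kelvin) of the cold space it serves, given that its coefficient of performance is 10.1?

T_H = 39 °C → 39 + 273.15 = 312.15 K.
COP_R = T_C/(T_H − T_C) ⇒ T_C = T_H·COP_R/(1 + COP_R) = 312.15 × 10.1/(1 + 10.1) = 284 K.

T_C ≈ 284 K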